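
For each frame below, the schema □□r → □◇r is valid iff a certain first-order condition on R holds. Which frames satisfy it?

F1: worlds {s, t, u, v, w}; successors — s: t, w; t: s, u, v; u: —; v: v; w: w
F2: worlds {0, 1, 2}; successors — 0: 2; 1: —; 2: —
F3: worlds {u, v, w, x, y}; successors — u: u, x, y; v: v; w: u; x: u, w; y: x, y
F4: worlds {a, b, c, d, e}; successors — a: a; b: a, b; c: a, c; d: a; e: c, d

This is the axiom for a generalized confluence (Geach) condition; its first-order frame correspondent is ∀x ∀z (xRz → ∃w (xR²w ∧ zRw)).
F1: fails — tRu but no w* with tR²w* and uRw*.
F2: fails — 0R2 but no w with 0R²w and 2Rw.
F3: satisfies the condition.
F4: satisfies the condition.

F3, F4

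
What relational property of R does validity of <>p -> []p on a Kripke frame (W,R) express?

Partial functionality

Suppose ◇p→□p is valid. Take Rxy, Rxz and set V(p)={y}. Then ◇p at x, so □p at x, so p at z, i.e. z=y.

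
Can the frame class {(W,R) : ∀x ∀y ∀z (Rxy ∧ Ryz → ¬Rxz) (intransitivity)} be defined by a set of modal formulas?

No

Any modally definable frame class is closed under surjective bounded morphisms.
The 3-cycle (worlds w0,w1,w2 with w0→w1→w2→w0) is intransitive. Mapping every world to a single reflexive point • is a surjective bounded morphism; the reflexive point is not intransitive (R••∧R•• but R••).
So no modal formula (or set of formulas) defines exactly the intransitive frames.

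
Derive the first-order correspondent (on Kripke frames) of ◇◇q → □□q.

∀x ∀y ∀z ((xR²y ∧ xR²z) → ∃w (y = w ∧ z = w))

This is a Sahlqvist (Geach-type) schema ◇^2□^0q → □^2◇^0q.
Minimal-valuation argument: fix x; take any y with xR^2y and any z with xR^2z. Set V(q) to the set of worlds R-reachable from y in exactly 0 steps. Then □^0q holds at y, so the antecedent holds at x; validity forces ◇^0q at z, giving a w with zR^0w and yR^0w.
First-order correspondent: ∀x ∀y ∀z ((xR²y ∧ xR²z) → ∃w (y = w ∧ z = w)).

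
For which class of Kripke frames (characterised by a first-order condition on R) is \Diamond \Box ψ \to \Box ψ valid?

the Euclidean property: \forall x \forall y \forall z (Rxy \wedge Rxz \to Ryz)

This schema is equivalent to the 5 axiom ◇ψ → □◇ψ.
It corresponds to the Euclidean property: \forall x \forall y \forall z (Rxy \wedge Rxz \to Ryz).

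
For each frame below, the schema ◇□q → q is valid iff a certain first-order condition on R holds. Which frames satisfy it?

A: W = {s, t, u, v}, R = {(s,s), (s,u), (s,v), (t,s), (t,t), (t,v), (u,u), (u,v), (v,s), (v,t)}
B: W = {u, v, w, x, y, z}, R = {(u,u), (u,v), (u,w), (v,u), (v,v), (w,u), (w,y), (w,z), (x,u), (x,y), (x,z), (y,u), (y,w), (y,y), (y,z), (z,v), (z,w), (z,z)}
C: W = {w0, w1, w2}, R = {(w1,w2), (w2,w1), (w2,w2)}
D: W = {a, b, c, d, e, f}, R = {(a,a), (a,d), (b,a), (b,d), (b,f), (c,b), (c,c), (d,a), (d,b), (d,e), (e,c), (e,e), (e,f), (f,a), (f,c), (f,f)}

Frame correspondent (Sahlqvist): ∀x ∀y (Rxy → Ryx) — i.e. symmetry.
A: fails — Ruv but not Rvu.
B: fails — Rxz but not Rzx.
C: condition met.
D: fails — Rbf but not Rfb.

C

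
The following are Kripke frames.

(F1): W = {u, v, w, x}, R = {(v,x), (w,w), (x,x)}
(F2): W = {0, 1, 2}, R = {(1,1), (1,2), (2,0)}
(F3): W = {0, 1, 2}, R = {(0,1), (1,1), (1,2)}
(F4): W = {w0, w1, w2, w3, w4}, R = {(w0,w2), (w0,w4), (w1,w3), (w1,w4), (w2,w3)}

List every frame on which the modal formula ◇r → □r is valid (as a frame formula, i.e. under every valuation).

Frame correspondent (Sahlqvist): ∀x ∀y ∀z (Rxy ∧ Rxz → y = z) — i.e. partial functionality.
(F1): ✓.
(F2): fails — 1 sees both 1 and 2.
(F3): fails — 1 sees both 1 and 2.
(F4): fails — w0 sees both w2 and w4.

(F1)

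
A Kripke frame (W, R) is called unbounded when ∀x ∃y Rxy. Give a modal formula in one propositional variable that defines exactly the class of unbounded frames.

A defining formula is □q → ◇q (the D axiom).
Suppose □q→◇q is valid. At any x set V(q)=W. Then □q at x, so ◇q at x, so x has a successor.

□q → ◇q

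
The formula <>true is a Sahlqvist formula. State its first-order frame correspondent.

seriality

This is a form of the D axiom.
It corresponds to seriality: forall x exists y Rxy.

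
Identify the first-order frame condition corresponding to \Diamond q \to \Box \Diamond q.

Suppose ◇q→□◇q is valid. Take Rxy, Rxz and set V(q)={y}. Then ◇q at x, so □◇q at x, so ◇q at z, so some w with Rzw has q; w=y, i.e. Rzy. By symmetry of the argument, Ryz.

the Euclidean property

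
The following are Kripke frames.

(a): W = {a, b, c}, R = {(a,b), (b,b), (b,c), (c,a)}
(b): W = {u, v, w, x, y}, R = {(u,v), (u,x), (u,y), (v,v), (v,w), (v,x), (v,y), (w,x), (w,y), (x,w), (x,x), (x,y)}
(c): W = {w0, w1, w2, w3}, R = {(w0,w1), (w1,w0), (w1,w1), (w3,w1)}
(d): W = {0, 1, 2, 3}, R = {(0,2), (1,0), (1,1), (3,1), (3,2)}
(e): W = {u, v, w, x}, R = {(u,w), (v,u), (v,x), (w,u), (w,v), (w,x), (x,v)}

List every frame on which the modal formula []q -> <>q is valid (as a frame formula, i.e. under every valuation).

(a), (e)

The schema corresponds to seriality: forall x exists y Rxy.
(a): satisfies the condition.
(b): fails — world y has no successor.
(c): fails — world w2 has no successor.
(d): fails — world 2 has no successor.
(e): satisfies the condition.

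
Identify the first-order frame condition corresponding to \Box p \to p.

Reflexivity

Suppose □p→p is valid. At any x set V(p)={w : Rxw}. Then □p holds at x, so p holds at x, i.e. Rxx.
The converse is a direct semantic check.
Frame condition: \forall x Rxx.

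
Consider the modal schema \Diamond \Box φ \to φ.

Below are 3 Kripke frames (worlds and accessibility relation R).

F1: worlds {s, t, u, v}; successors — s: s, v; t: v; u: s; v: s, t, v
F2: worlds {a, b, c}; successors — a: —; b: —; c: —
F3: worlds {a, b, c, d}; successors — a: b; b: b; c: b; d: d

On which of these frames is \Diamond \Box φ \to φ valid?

This is the axiom for symmetry; its first-order frame correspondent is \forall x \forall y (Rxy \to Ryx).
F1: fails — Rus but not Rsu.
F2: satisfies the condition.
F3: fails — Rab but not Rba.

F2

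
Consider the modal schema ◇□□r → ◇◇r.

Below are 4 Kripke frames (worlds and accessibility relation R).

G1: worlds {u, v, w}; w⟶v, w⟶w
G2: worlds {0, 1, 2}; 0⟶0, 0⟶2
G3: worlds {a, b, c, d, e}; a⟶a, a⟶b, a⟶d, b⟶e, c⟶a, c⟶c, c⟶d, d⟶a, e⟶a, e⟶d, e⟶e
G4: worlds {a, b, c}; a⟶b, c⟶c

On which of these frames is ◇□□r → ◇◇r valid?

The schema corresponds to a generalized confluence (Geach) condition: ∀x ∀y (xRy → ∃w (yR²w ∧ xR²w)).
G1: fails — wRv but no t with vR²t and wR²t.
G2: fails — 0R2 but no w with 2R²w and 0R²w.
G3: holds.
G4: fails — aRb but no w with bR²w and aR²w.
Valid on: G3.

G3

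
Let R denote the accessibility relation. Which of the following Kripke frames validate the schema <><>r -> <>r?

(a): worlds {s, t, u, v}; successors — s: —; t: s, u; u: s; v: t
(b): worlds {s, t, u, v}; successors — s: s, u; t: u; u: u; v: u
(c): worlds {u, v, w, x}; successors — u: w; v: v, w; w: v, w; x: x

The schema corresponds to transitivity: forall x forall y forall z (Rxy & Ryz -> Rxz).
(a): fails — Rvt and Rtu but not Rvu.
(b): holds.
(c): fails — Ruw and Rwv but not Ruv.

(b)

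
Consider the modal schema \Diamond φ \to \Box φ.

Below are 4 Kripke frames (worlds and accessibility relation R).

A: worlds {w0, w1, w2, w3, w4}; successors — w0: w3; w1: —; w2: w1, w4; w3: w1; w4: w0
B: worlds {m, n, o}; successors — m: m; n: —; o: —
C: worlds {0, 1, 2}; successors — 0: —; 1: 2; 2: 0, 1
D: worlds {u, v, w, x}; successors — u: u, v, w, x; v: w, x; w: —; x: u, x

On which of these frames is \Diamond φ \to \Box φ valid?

The schema corresponds to partial functionality: \forall x \forall y \forall z (Rxy \wedge Rxz \to y = z).
A: fails — w2 sees both w1 and w4.
B: satisfies the condition.
C: fails — 2 sees both 0 and 1.
D: fails — u sees both u and v.
Valid on: B.

B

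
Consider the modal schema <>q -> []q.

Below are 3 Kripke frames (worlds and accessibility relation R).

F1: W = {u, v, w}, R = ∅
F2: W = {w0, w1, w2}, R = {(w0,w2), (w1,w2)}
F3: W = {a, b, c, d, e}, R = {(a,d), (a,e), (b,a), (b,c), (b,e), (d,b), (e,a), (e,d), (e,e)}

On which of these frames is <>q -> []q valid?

The schema corresponds to partial functionality: forall x forall y forall z (Rxy & Rxz -> y = z).
F1: ✓.
F2: ✓.
F3: fails — a sees both d and e.

F1, F2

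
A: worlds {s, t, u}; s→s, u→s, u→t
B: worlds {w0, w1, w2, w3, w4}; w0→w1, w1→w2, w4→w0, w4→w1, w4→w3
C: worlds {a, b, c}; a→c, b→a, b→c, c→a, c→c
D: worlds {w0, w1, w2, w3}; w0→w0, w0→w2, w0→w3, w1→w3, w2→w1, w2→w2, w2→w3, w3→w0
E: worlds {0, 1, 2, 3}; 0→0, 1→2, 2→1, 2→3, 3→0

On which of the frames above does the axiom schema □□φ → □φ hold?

Frame correspondent (Sahlqvist): ∀x ∀y (Rxy → ∃z (Rxz ∧ Rzy)) — i.e. density.
A: fails — Rut but no z with Ruz and Rzt.
B: fails — Rw1w2 but no z with Rw1z and Rzw2.
C: ✓.
D: fails — Rw1w3 but no z with Rw1z and Rzw3.
E: fails — R12 but no z with R1z and Rz2.
Valid on: C.

C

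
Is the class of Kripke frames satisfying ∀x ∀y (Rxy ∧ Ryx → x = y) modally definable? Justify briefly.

Any modally definable frame class is closed under surjective bounded morphisms.
The 8-cycle (worlds 0,1,2,3,4,5,6,7 with 0→1→2→3→4→5→6→7→0) is antisymmetric. Sending even-indexed worlds to a and odd-indexed worlds to b is a surjective bounded morphism onto the two-world frame with a↔b, which is not antisymmetric.
Hence antisymmetry is not modally definable.

Not modally definable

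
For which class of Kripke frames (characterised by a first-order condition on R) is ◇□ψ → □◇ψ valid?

Suppose ◇□ψ→□◇ψ is valid. Take Rxy, Rxz and set V(ψ)={w : Ryw}. Then □ψ at y so ◇□ψ at x, so □◇ψ at x, so ◇ψ at z, giving w with Rzw and Ryw.

convergence: ∀x ∀y ∀z (Rxy ∧ Rxz → ∃w (Ryw ∧ Rzw))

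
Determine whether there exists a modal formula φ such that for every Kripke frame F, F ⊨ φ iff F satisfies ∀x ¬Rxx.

No — not modally definable

If a class were modally definable it would be closed under surjective bounded morphisms (Goldblatt–Thomason).
The 3-cycle (worlds 0,1,2 with 0→1→2→0) is irreflexive, and the map sending every world to a single reflexive point • is a surjective bounded morphism (forth: every edge maps to (•,•); back: every world has a successor). So any modal formula valid on the 3-cycle is also valid on the reflexive point, which is not irreflexive.
So no modal formula (or set of formulas) defines exactly the irreflexive frames.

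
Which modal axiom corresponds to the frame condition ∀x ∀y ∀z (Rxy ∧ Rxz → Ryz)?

◇q → □◇q

The condition is the Euclidean property. The 5 schema ◇q → □◇q defines it.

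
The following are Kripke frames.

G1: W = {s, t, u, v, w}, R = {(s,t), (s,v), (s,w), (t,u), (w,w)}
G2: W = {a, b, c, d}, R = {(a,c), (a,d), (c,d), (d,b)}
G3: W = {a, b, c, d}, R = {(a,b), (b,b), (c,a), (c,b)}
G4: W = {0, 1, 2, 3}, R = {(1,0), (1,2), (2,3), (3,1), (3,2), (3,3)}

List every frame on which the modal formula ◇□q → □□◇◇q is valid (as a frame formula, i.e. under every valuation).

G3

This is the axiom for a generalized confluence (Geach) condition; its first-order frame correspondent is ∀x ∀y ∀z ((xRy ∧ xR²z) → ∃w (yRw ∧ zR²w)).
G1: fails — sRt, sR²u but no w* with tRw* and uR²w*.
G2: fails — aRc, aR²b but no w with cRw and bR²w.
G3: ✓.
G4: fails — 1R0, 1R²3 but no w with 0Rw and 3R²w.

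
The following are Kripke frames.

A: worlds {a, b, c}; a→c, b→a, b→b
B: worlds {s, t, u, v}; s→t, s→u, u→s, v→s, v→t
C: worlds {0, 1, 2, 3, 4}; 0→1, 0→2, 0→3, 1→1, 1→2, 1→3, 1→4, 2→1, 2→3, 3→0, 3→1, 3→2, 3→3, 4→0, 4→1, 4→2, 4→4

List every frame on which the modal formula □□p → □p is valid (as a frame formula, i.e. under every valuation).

C

Frame correspondent (Sahlqvist): ∀x ∀y (Rxy → ∃z (Rxz ∧ Rzy)) — i.e. density.
A: fails — Rac but no z with Raz and Rzc.
B: fails — Rus but no z with Ruz and Rzs.
C: satisfies the condition.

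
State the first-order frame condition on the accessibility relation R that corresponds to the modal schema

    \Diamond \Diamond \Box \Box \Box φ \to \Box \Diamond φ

\forall x \forall y \forall z ((x R^2 y \wedge xRz) \to \exists w (y R^3 w \wedge zRw))

This is a Sahlqvist (Geach-type) schema ◇^2□^3φ → □^1◇^1φ.
First-order correspondent: \forall x \forall y \forall z ((x R^2 y \wedge xRz) \to \exists w (y R^3 w \wedge zRw)).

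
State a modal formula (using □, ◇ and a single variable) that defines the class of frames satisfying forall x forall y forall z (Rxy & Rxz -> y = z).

This is partial functionality; the standard corresponding axiom is CD: ◇r → □r.

◇r → □r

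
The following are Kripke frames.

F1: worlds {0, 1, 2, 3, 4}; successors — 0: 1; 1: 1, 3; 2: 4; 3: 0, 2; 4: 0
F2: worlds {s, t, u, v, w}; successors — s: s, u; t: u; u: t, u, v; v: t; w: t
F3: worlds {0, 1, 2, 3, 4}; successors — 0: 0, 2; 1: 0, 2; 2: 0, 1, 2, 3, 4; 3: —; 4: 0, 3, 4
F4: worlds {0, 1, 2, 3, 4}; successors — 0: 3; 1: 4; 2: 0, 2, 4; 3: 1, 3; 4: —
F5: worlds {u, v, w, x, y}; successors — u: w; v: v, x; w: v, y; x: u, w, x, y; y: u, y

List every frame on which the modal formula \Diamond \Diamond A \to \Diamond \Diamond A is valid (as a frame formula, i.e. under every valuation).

This is the axiom for a generalized confluence (Geach) condition; its first-order frame correspondent is \forall x \forall y (x R^2 y \to \exists w (y = w \wedge x R^2 w)).
F1: satisfies the condition.
F2: satisfies the condition.
F3: satisfies the condition.
F4: satisfies the condition.
F5: satisfies the condition.

F1, F2, F3, F4, F5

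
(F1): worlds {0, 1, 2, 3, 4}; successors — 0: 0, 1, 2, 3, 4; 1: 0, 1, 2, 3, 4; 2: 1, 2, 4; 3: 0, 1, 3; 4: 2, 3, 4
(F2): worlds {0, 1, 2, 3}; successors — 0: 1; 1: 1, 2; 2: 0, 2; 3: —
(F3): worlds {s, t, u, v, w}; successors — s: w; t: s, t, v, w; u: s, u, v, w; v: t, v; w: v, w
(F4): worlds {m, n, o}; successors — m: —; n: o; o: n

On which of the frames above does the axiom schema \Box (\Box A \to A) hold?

This is the axiom for shift-reflexivity; its first-order frame correspondent is \forall x \forall y (Rxy \to Ryy).
(F1): satisfies the condition.
(F2): fails — R20 but not R00.
(F3): fails — Rus but not Rss.
(F4): fails — Rno but not Roo.
Valid on: (F1).

(F1)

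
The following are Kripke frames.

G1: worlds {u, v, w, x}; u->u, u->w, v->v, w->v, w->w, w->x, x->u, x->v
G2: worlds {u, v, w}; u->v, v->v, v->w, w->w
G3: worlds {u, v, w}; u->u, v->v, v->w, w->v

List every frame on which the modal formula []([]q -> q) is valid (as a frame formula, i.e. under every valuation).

This is the axiom for shift-reflexivity; its first-order frame correspondent is forall x forall y (Rxy -> Ryy).
G1: fails — Rwx but not Rxx.
G2: satisfies the condition.
G3: fails — Rvw but not Rww.
Valid on: G2.

G2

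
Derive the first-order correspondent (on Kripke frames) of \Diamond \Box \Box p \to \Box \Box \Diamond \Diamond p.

This is a Sahlqvist (Geach-type) schema ◇^1□^2p → □^2◇^2p.
Minimal-valuation argument: fix x; take any y with xR^1y and any z with xR^2z. Set V(p) to the set of worlds R-reachable from y in exactly 2 steps. Then □^2p holds at y, so the antecedent holds at x; validity forces ◇^2p at z, giving a w with zR^2w and yR^2w.
First-order correspondent: \forall x \forall y \forall z ((xRy \wedge x R^2 z) \to \exists w (y R^2 w \wedge z R^2 w)).

\forall x \forall y \forall z ((xRy \wedge x R^2 z) \to \exists w (y R^2 w \wedge z R^2 w))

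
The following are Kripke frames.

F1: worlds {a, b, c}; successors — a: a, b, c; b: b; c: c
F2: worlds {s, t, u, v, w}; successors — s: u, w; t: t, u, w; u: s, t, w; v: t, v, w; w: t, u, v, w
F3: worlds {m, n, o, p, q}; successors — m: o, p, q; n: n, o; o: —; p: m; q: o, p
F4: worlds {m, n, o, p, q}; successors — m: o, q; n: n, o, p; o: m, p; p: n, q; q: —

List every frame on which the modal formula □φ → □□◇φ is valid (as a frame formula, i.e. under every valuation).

This is the axiom for a generalized confluence (Geach) condition; its first-order frame correspondent is ∀x ∀z (xR²z → ∃w (xRw ∧ zRw)).
F1: holds.
F2: holds.
F3: fails — mR²o but no w with mRw and oRw.
F4: fails — nR²q but no w with nRw and qRw.

F1, F2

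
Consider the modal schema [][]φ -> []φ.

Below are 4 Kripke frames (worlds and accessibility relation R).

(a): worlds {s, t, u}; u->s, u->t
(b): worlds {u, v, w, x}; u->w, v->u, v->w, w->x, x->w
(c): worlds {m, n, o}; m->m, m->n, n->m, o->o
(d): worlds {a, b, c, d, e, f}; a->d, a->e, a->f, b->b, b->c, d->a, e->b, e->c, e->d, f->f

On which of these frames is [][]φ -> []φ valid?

This is the axiom for density; its first-order frame correspondent is forall x forall y (Rxy -> exists z (Rxz & Rzy)).
(a): fails — Rus but no z with Ruz and Rzs.
(b): fails — Rxw but no z with Rxz and Rzw.
(c): ✓.
(d): fails — Rae but no z with Raz and Rze.
Valid on: (c).

(c)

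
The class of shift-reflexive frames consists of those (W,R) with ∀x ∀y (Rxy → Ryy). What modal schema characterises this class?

□(□q → q)

This is shift-reflexivity; the standard corresponding axiom is T□: □(□q → q).
Suppose □(□q→q) is valid. Take Rxy and set V(q)={w : Ryw}. Then at y, □q holds; since □(□q→q) at x, □q→q at y, so q at y, i.e. Ryy.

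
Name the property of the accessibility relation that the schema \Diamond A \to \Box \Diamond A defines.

Suppose ◇A→□◇A is valid. Take Rxy, Rxz and set V(A)={y}. Then ◇A at x, so □◇A at x, so ◇A at z, so some w with Rzw has A; w=y, i.e. Rzy. By symmetry of the argument, Ryz.
Conversely, any frame satisfying \forall x \forall y \forall z (Rxy \wedge Rxz \to Ryz) validates the schema.
So the correspondent is the Euclidean property.

the Euclidean property: \forall x \forall y \forall z (Rxy \wedge Rxz \to Ryz)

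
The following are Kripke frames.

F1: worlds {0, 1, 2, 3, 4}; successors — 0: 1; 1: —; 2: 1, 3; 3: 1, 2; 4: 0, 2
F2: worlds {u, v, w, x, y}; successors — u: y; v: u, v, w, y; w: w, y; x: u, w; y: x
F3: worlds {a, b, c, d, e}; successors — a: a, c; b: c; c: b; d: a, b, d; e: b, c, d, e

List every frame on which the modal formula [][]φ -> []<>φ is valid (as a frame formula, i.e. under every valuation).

F2, F3

This is the axiom for a generalized confluence (Geach) condition; its first-order frame correspondent is forall x forall z (xRz -> exists w (x R^2 w & zRw)).
F1: fails — 0R1 but no w with 0R²w and 1Rw.
F2: ✓.
F3: ✓.
Valid on: F2, F3.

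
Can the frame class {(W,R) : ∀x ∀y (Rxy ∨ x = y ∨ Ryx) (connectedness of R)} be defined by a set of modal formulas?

No

Modal frame validity is preserved under disjoint unions.
Take 4 disjoint single-world reflexive frames: each is trivially connected, but their disjoint union has 4 worlds with no edge between distinct components, so it is not connected.
So the class is not modally definable.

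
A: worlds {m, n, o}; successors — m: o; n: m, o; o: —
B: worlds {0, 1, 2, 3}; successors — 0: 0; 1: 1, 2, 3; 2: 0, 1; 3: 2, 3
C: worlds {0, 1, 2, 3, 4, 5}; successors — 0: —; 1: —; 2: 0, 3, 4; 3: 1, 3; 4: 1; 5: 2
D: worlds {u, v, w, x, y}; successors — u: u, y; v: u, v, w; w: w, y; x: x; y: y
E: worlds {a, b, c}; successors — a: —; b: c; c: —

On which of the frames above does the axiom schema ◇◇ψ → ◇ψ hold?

A, E

This is the axiom for transitivity; its first-order frame correspondent is ∀x ∀y ∀z (Rxy ∧ Ryz → Rxz).
A: holds.
B: fails — R32 and R20 but not R30.
C: fails — R23 and R31 but not R21.
D: fails — Rvw and Rwy but not Rvy.
E: holds.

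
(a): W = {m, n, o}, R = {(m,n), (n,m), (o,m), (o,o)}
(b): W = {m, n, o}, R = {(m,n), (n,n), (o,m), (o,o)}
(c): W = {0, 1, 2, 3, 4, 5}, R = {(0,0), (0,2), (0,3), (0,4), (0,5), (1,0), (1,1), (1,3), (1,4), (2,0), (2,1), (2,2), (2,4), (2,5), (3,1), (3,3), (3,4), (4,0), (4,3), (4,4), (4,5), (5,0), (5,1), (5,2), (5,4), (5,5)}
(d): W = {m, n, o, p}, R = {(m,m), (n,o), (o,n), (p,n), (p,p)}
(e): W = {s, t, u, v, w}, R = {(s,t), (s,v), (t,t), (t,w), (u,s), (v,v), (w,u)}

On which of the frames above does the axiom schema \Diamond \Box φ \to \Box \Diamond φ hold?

This is the axiom for convergence; its first-order frame correspondent is \forall x \forall y \forall z (Rxy \wedge Rxz \to \exists w (Ryw \wedge Rzw)).
(a): fails — Rom and Roo but m and o have no common successor.
(b): fails — Rom and Roo but m and o have no common successor.
(c): holds.
(d): fails — Rpn and Rpp but n and p have no common successor.
(e): fails — Rsv and Rst but v and t have no common successor.
Valid on: (c).

(c)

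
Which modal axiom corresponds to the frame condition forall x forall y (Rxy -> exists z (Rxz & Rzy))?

□□p → □p

This is density; the standard corresponding axiom is C4: □□p → □p.
Suppose □□p→□p is valid. Take Rxy and set V(p)={w : xR²w}. Then □□p at x, so □p at x, so p at y, i.e. ∃z(Rxz∧Rzy).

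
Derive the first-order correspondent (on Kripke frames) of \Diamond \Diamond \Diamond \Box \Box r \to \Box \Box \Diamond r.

This is a Sahlqvist (Geach-type) schema ◇^3□^2r → □^2◇^1r.
Minimal-valuation argument: fix x; take any y with xR^3y and any z with xR^2z. Set V(r) to the set of worlds R-reachable from y in exactly 2 steps. Then □^2r holds at y, so the antecedent holds at x; validity forces ◇^1r at z, giving a w with zR^1w and yR^2w.
First-order correspondent: \forall x \forall y \forall z ((x R^3 y \wedge x R^2 z) \to \exists w (y R^2 w \wedge zRw)).

\forall x \forall y \forall z ((x R^3 y \wedge x R^2 z) \to \exists w (y R^2 w \wedge zRw))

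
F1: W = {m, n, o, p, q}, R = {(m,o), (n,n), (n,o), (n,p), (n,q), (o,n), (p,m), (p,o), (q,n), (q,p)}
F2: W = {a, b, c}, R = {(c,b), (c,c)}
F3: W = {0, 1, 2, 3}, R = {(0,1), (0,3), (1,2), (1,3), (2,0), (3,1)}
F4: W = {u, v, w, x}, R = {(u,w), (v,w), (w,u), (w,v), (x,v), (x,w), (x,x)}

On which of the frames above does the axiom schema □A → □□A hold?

This is the axiom for transitivity; its first-order frame correspondent is ∀x ∀y ∀z (Rxy ∧ Ryz → Rxz).
F1: fails — Ron and Rno but not Roo.
F2: satisfies the condition.
F3: fails — R31 and R12 but not R32.
F4: fails — Rxw and Rwu but not Rxu.
Valid on: F2.

F2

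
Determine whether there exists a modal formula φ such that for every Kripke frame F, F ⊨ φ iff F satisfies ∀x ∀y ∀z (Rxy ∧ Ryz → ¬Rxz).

Not modally definable

If a class were modally definable it would be closed under surjective bounded morphisms (Goldblatt–Thomason).
The 3-cycle (worlds w0,w1,w2 with w0→w1→w2→w0) is intransitive. Mapping every world to a single reflexive point • is a surjective bounded morphism; the reflexive point is not intransitive (R••∧R•• but R••).
So the class is not modally definable.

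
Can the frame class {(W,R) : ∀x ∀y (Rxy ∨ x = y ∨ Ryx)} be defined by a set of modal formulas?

No — not modally definable

If a class were modally definable it would be closed under disjoint unions (Goldblatt–Thomason).
Take 2 disjoint single-world reflexive frames: each is trivially connected, but their disjoint union has 2 worlds with no edge between distinct components, so it is not connected.
So the class is not modally definable.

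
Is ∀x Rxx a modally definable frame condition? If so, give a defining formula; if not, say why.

The condition is reflexivity. A defining modal formula is □p → p.
Suppose □p→p is valid. At any x set V(p)={w : Rxw}. Then □p holds at x, so p holds at x, i.e. Rxx.

Yes, by □p → p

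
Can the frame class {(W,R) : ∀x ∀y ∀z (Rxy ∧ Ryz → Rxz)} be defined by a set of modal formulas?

Definable; □q → □□q defines it

The condition is transitivity. A defining modal formula is □q → □□q.
Suppose □q→□□q is valid. Take Rxy, Ryz and set V(q)={w : Rxw}. Then □q at x, so □□q at x, so □q at y, so q at z, i.e. Rxz.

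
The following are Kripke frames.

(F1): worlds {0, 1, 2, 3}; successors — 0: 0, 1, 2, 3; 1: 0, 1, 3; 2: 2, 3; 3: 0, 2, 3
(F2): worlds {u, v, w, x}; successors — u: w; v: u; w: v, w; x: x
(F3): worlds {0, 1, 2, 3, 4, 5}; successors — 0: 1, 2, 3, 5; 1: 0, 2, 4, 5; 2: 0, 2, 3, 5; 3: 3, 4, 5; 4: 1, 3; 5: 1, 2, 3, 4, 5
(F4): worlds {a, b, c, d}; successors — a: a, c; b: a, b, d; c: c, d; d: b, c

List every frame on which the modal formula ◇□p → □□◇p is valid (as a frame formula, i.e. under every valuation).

(F1), (F4)

Frame correspondent (Sahlqvist): ∀x ∀y ∀z ((xRy ∧ xR²z) → ∃w (yRw ∧ zRw)) — i.e. a generalized confluence (Geach) condition.
(F1): holds.
(F2): fails — uRw, uR²v but no t with wRt and vRt.
(F3): fails — 0R1, 0R²4 but no w with 1Rw and 4Rw.
(F4): holds.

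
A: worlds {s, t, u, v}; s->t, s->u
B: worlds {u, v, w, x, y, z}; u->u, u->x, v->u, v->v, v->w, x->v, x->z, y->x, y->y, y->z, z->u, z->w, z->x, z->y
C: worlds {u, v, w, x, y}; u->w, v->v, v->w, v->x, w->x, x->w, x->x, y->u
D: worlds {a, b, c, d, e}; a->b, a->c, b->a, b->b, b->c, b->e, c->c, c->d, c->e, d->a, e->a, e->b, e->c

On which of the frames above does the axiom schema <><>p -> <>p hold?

The schema corresponds to transitivity: forall x forall y forall z (Rxy & Ryz -> Rxz).
A: satisfies the condition.
B: fails — Ryx and Rxv but not Ryv.
C: fails — Ruw and Rwx but not Rux.
D: fails — Rbc and Rcd but not Rbd.

A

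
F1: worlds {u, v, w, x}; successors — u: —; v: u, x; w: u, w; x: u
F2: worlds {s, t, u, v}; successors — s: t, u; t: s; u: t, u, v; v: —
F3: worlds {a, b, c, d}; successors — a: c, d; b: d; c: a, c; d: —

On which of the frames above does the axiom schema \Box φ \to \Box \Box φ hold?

F1

Frame correspondent (Sahlqvist): \forall x \forall y \forall z (Rxy \wedge Ryz \to Rxz) — i.e. transitivity.
F1: ✓.
F2: fails — Rut and Rts but not Rus.
F3: fails — Rac and Rca but not Raa.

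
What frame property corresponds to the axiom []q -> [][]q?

transitivity

This schema is the 4 axiom.
It corresponds to transitivity: forall x forall y forall z (Rxy & Ryz -> Rxz).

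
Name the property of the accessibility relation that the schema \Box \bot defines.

□⊥ is valid iff no world has any successor (otherwise □⊥ fails at any world with one).

emptiness of R: \forall x \forall y \neg Rxy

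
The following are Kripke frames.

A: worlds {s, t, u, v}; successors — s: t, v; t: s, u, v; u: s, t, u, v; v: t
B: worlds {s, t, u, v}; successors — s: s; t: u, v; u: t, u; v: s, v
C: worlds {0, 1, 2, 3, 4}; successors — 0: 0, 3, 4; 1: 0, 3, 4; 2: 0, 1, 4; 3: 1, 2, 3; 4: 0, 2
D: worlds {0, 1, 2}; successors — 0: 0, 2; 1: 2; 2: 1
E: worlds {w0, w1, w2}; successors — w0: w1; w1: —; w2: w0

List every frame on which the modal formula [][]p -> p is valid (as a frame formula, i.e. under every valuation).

A, B, C, D

The schema corresponds to a generalized confluence (Geach) condition: forall x exists w (x R^2 w & x = w).
A: condition met.
B: condition met.
C: condition met.
D: condition met.
E: fails — at w0 but no w with w0R²w and w0=w.
Valid on: A, B, C, D.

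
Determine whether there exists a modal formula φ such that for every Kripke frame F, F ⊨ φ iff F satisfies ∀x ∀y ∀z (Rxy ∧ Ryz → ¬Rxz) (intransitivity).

Modal frame validity is preserved under surjective bounded morphisms.
The 3-cycle (worlds s,t,u with s→t→u→s) is intransitive. Mapping every world to a single reflexive point • is a surjective bounded morphism; the reflexive point is not intransitive (R••∧R•• but R••).
Hence intransitivity is not modally definable.

No — not modally definable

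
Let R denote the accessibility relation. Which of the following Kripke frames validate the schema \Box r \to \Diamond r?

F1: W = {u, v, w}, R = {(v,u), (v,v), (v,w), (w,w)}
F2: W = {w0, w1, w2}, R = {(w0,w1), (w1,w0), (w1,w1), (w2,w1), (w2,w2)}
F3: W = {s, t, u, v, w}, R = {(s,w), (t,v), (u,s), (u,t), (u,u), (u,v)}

Frame correspondent (Sahlqvist): \forall x \exists y Rxy — i.e. seriality.
F1: fails — world u has no successor.
F2: satisfies the condition.
F3: fails — world v has no successor.

F2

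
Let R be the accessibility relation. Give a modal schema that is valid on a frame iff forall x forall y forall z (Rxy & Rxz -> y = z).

◇p → □p

A defining formula is ◇p → □p (the CD axiom).
Suppose ◇p→□p is valid. Take Rxy, Rxz and set V(p)={y}. Then ◇p at x, so □p at x, so p at z, i.e. z=y.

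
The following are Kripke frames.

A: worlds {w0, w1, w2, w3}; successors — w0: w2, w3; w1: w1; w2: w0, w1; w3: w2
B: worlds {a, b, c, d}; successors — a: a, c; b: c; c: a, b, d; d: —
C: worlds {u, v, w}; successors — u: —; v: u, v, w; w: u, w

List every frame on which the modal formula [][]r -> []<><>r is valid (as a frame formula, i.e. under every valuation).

Frame correspondent (Sahlqvist): forall x forall z (xRz -> exists w (x R^2 w & z R^2 w)) — i.e. a generalized confluence (Geach) condition.
A: holds.
B: fails — cRd but no w with cR²w and dR²w.
C: fails — vRu but no t with vR²t and uR²t.
Valid on: A.

A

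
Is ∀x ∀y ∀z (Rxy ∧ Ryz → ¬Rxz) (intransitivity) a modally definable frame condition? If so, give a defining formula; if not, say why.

Not definable by any modal formula

If a class were modally definable it would be closed under surjective bounded morphisms (Goldblatt–Thomason).
The 5-cycle (worlds a,b,c,d,e with a→b→c→d→e→a) is intransitive. Mapping every world to a single reflexive point • is a surjective bounded morphism; the reflexive point is not intransitive (R••∧R•• but R••).
So no modal formula (or set of formulas) defines exactly the intransitive frames.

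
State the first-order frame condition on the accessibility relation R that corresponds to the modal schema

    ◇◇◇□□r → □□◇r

∀x ∀y ∀z ((xR³y ∧ xR²z) → ∃w (yR²w ∧ zRw))

This is a Sahlqvist (Geach-type) schema ◇^3□^2r → □^2◇^1r.
First-order correspondent: ∀x ∀y ∀z ((xR³y ∧ xR²z) → ∃w (yR²w ∧ zRw)).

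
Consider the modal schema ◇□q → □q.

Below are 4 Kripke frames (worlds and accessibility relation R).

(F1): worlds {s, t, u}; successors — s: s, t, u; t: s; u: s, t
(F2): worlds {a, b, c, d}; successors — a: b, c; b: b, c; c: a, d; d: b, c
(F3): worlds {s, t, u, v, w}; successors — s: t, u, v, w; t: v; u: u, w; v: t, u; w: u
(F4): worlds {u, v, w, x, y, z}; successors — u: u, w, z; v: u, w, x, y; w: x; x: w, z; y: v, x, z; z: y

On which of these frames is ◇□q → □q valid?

The schema corresponds to the Euclidean property: ∀x ∀y ∀z (Rxy ∧ Rxz → Ryz).
(F1): fails — Rsu and Rsu but not Ruu.
(F2): fails — Rac and Rab but not Rcb.
(F3): fails — Rsv and Rsv but not Rvv.
(F4): fails — Ruz and Ruz but not Rzz.

none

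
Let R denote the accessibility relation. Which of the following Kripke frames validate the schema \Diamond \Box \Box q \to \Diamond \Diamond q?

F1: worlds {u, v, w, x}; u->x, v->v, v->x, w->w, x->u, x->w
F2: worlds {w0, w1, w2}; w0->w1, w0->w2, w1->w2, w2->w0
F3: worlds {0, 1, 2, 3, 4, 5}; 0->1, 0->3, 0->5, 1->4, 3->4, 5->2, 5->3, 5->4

F1

This is the axiom for a generalized confluence (Geach) condition; its first-order frame correspondent is \forall x \forall y (xRy \to \exists w (y R^2 w \wedge x R^2 w)).
F1: satisfies the condition.
F2: fails — w1Rw2 but no w with w2R²w and w1R²w.
F3: fails — 0R1 but no w with 1R²w and 0R²w.
Valid on: F1.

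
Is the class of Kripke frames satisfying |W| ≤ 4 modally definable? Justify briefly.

No — not modally definable

Modal frame validity is preserved under disjoint unions.
Any modal formula valid on each of 5 disjoint one-world frames is valid on their disjoint union (validity is preserved under disjoint unions). Each one-world frame has |W|=1≤4, but the union has |W|=5.
So the class is not modally definable.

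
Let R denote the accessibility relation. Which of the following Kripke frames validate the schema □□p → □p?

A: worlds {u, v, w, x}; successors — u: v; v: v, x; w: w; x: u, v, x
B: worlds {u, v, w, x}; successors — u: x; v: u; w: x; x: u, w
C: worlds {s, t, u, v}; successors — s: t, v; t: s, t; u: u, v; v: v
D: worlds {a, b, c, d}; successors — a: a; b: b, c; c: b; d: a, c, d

This is the axiom for density; its first-order frame correspondent is ∀x ∀y (Rxy → ∃z (Rxz ∧ Rzy)).
A: satisfies the condition.
B: fails — Rxw but no z with Rxz and Rzw.
C: satisfies the condition.
D: satisfies the condition.
Valid on: A, C, D.

A, C, D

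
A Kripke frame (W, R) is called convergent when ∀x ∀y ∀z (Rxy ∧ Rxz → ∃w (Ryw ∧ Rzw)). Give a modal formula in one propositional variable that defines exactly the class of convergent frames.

A defining formula is ◇□p → □◇p (the .2 axiom).
Suppose ◇□p→□◇p is valid. Take Rxy, Rxz and set V(p)={w : Ryw}. Then □p at y so ◇□p at x, so □◇p at x, so ◇p at z, giving w with Rzw and Ryw.

◇□p → □◇p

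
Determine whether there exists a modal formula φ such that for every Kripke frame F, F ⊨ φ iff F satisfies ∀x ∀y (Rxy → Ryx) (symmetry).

This is a Sahlqvist condition; the B axiom q → □◇q defines it.
Suppose q→□◇q is valid. Take Rxy and set V(q)={x}. Then q at x, so □◇q at x, so ◇q at y, so some z with Ryz has q; z=x, i.e. Ryx.

Definable; q → □◇q defines it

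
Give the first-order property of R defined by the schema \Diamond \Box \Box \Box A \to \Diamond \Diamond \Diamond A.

\forall x \forall y (xRy \to \exists w (y R^3 w \wedge x R^3 w))

This is a Sahlqvist (Geach-type) schema ◇^1□^3A → □^0◇^3A.
First-order correspondent: \forall x \forall y (xRy \to \exists w (y R^3 w \wedge x R^3 w)).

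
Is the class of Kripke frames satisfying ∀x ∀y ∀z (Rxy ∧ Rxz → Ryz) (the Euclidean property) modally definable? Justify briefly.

Yes — defined by ◇r → □◇r

This is a Sahlqvist condition; the 5 axiom ◇r → □◇r defines it.
Suppose ◇r→□◇r is valid. Take Rxy, Rxz and set V(r)={y}. Then ◇r at x, so □◇r at x, so ◇r at z, so some w with Rzw has r; w=y, i.e. Rzy. By symmetry of the argument, Ryz.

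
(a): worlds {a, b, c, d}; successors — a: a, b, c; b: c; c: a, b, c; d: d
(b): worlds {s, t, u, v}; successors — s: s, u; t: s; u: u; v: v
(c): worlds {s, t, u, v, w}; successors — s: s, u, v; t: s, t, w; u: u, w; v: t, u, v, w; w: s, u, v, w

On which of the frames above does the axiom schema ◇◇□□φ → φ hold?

Frame correspondent (Sahlqvist): ∀x ∀y (xR²y → ∃w (yR²w ∧ x = w)) — i.e. a generalized confluence (Geach) condition.
(a): condition met.
(b): fails — sR²u but no w with uR²w and s=w.
(c): fails — tR²u but no w* with uR²w* and t=w*.
Valid on: (a).

(a)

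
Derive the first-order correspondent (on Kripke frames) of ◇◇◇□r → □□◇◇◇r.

∀x ∀y ∀z ((xR³y ∧ xR²z) → ∃w (yRw ∧ zR³w))

This is a Sahlqvist (Geach-type) schema ◇^3□^1r → □^2◇^3r.
Minimal-valuation argument: fix x; take any y with xR^3y and any z with xR^2z. Set V(r) to the set of worlds R-reachable from y in exactly 1 step. Then □^1r holds at y, so the antecedent holds at x; validity forces ◇^3r at z, giving a w with zR^3w and yR^1w.
First-order correspondent: ∀x ∀y ∀z ((xR³y ∧ xR²z) → ∃w (yRw ∧ zR³w)).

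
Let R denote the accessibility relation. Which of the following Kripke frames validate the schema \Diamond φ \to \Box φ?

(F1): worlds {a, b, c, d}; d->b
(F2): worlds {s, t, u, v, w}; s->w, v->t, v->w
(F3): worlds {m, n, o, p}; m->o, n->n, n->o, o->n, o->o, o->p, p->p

The schema corresponds to partial functionality: \forall x \forall y \forall z (Rxy \wedge Rxz \to y = z).
(F1): ✓.
(F2): fails — v sees both t and w.
(F3): fails — n sees both n and o.
Valid on: (F1).

(F1)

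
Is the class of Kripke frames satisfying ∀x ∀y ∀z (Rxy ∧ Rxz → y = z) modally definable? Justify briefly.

Yes: it is partial functionality, defined by the CD schema ◇r → □r.
Suppose ◇r→□r is valid. Take Rxy, Rxz and set V(r)={y}. Then ◇r at x, so □r at x, so r at z, i.e. z=y.

Definable; ◇r → □r defines it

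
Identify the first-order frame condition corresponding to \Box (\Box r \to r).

This is the T□ axiom.
It corresponds to shift-reflexivity: \forall x \forall y (Rxy \to Ryy).

shift-reflexivity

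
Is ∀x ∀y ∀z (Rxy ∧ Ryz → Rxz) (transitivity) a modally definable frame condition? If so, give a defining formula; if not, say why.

Yes: it is transitivity, defined by the 4 schema □q → □□q.
Suppose □q→□□q is valid. Take Rxy, Ryz and set V(q)={w : Rxw}. Then □q at x, so □□q at x, so □q at y, so q at z, i.e. Rxz.

Yes — defined by □q → □□q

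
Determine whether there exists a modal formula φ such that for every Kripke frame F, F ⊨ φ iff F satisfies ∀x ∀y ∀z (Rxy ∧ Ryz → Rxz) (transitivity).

Yes — defined by □q → □□q

The condition is transitivity. A defining modal formula is □q → □□q.
Suppose □q→□□q is valid. Take Rxy, Ryz and set V(q)={w : Rxw}. Then □q at x, so □□q at x, so □q at y, so q at z, i.e. Rxz.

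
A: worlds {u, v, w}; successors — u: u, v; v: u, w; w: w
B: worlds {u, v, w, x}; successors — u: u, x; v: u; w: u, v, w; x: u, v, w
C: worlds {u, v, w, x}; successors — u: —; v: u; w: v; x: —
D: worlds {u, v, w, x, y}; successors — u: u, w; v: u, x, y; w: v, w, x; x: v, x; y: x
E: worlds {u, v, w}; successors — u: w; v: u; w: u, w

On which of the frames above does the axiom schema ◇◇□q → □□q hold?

This is the axiom for a generalized confluence (Geach) condition; its first-order frame correspondent is ∀x ∀y ∀z ((xR²y ∧ xR²z) → ∃w (yRw ∧ z = w)).
A: fails — uR²u, uR²w but no t with uRt and w=t.
B: fails — uR²u, uR²v but no t with uRt and v=t.
C: fails — wR²u, wR²u but no t with uRt and u=t.
D: fails — uR²u, uR²v but no t with uRt and v=t.
E: fails — uR²u, uR²u but no t with uRt and u=t.

none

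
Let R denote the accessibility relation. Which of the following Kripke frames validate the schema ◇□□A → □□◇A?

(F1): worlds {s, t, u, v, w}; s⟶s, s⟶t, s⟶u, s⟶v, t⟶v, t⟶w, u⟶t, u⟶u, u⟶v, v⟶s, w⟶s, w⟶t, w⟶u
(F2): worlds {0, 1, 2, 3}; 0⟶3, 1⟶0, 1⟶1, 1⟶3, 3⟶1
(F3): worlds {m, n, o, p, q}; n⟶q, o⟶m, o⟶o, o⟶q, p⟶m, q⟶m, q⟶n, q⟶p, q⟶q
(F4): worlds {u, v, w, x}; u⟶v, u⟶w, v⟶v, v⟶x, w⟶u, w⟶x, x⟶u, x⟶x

(F4)

Frame correspondent (Sahlqvist): ∀x ∀y ∀z ((xRy ∧ xR²z) → ∃w (yR²w ∧ zRw)) — i.e. a generalized confluence (Geach) condition.
(F1): fails — sRt, sR²t but no w* with tR²w* and tRw*.
(F2): fails — 1R0, 1R²0 but no w with 0R²w and 0Rw.
(F3): fails — nRq, nR²m but no w with qR²w and mRw.
(F4): holds.
Valid on: (F4).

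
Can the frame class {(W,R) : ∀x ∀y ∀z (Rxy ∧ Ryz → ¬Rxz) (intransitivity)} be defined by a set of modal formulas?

Not definable by any modal formula

If a class were modally definable it would be closed under surjective bounded morphisms (Goldblatt–Thomason).
The 5-cycle (worlds a,b,c,d,e with a→b→c→d→e→a) is intransitive. Mapping every world to a single reflexive point • is a surjective bounded morphism; the reflexive point is not intransitive (R••∧R•• but R••).
So the class is not modally definable.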